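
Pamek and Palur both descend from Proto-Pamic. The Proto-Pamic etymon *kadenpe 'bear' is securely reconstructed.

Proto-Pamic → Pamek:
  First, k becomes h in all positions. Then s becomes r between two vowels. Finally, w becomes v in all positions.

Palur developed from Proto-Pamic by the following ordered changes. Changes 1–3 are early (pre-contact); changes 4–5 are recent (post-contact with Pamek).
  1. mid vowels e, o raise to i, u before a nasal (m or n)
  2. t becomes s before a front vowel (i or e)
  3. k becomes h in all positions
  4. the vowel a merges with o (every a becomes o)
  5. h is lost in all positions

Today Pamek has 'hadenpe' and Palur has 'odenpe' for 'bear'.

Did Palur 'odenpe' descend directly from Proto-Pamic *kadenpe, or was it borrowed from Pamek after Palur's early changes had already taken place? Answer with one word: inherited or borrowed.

If inherited, *kadenpe would pass through all of Palur's changes:
Palur: *kadenpe
  kadenpe → kadinpe   [pre-nasal raising]
  kadinpe (rule 2 does not apply)
  kadinpe → hadinpe   [unconditioned shift]
  hadinpe → hodinpe   [vowel merger]
  hodinpe → odinpe   [h-loss]
  giving Palur odinpe.
If borrowed from Pamek 'hadenpe' after the early changes, it would undergo only the recent ones:
  rule 4 (vowel merger): hadenpe → hodenpe
  rule 5 (h-loss): hodenpe → odenpe
  ⇒ as a loan: odenpe
Palur 'odenpe' matches the loan outcome 'odenpe', not the inherited 'odinpe' — it skipped the early Palur changes, so it was borrowed from Pamek.

borrowed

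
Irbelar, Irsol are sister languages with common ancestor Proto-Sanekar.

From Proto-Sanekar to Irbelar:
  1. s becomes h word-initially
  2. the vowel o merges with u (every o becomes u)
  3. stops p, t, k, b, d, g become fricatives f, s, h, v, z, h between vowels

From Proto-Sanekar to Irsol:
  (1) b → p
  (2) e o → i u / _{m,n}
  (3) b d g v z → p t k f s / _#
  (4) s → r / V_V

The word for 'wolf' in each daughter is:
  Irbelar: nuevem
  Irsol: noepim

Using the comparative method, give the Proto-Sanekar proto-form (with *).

Position 4: Irbelar has v, Irsol has p. Taking the neighbouring segments as reconstructed: Irbelar v could go back to *b or *v; Irsol p could go back to *p or *b — the one source consistent with every daughter is *b.
Position 2: Irbelar has u, Irsol has o. Irsol preserves o here (none of its changes turn any other segment into o), so the proto-segment is *o.
Continuing position by position gives *noebem; check it forward:
Irbelar: *noebem
  noebem (rule 1 does not apply)
  noebem → nuebem   [vowel merger]
  nuebem → nuevem   [intervocalic lenition]
  giving Irbelar nuevem.
Irsol: *noebem
  noebem → noepem   [unconditioned shift]
  noepem → noepim   [pre-nasal raising]
  noepim (rule 3 does not apply)
  noepim (rule 4 does not apply)
  giving Irsol noepim.
No other proto-form is consistent with every reflex, so the reconstruction is *noebem.

*noebem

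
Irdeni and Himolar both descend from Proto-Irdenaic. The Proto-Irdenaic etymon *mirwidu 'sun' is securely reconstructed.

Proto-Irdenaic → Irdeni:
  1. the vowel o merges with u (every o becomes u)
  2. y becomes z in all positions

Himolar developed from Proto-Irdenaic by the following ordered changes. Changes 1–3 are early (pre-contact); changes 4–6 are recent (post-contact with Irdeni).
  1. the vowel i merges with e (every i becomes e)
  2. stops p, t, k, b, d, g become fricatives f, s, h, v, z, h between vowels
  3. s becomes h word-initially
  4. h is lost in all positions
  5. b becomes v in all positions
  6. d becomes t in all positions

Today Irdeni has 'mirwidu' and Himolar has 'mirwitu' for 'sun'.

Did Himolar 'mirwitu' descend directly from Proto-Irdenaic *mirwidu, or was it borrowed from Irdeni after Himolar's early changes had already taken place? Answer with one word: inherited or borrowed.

If inherited, *mirwidu would pass through all of Himolar's changes:
Himolar: start from *mirwidu.
  rule 1 (vowel merger): mirwidu → merwedu
  rule 2 (intervocalic lenition): merwedu → merwezu
  rule 3: no change — merwezu
  rule 4: no change — merwezu
  rule 5: no change — merwezu
  rule 6: no change — merwezu
  ⇒ Himolar merwezu
If borrowed from Irdeni 'mirwidu' after the early changes, it would undergo only the recent ones:
  rule 4 (h-loss): no change (mirwidu)
  rule 5 (unconditioned shift): no change (mirwidu)
  rule 6 (unconditioned shift): mirwidu → mirwitu
  ⇒ as a loan: mirwitu
Himolar 'mirwitu' matches the loan outcome 'mirwitu', not the inherited 'merwezu' — it skipped the early Himolar changes, so it was borrowed from Irdeni.

borrowed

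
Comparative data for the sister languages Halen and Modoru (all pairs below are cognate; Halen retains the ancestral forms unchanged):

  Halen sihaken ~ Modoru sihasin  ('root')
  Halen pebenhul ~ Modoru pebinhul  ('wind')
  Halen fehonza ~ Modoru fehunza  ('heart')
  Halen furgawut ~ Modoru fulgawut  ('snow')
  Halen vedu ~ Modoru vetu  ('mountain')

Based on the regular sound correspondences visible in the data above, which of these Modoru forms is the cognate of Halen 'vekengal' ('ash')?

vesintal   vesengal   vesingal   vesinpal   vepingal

vesingal

sihaken ~ sihasin — Halen k corresponds to Modoru s between vowels (before a front vowel).
sihaken ~ sihasin, pebenhul ~ pebinhul — Halen e corresponds to Modoru i after a consonant, before a nasal.
Applying these to Halen 'vekengal':
  vekengal → vesengal   (k→s between vowels (before a front vowel))
  vesengal → vesingal   (e→i after a consonant, before a nasal)
So the Modoru cognate is 'vesingal'.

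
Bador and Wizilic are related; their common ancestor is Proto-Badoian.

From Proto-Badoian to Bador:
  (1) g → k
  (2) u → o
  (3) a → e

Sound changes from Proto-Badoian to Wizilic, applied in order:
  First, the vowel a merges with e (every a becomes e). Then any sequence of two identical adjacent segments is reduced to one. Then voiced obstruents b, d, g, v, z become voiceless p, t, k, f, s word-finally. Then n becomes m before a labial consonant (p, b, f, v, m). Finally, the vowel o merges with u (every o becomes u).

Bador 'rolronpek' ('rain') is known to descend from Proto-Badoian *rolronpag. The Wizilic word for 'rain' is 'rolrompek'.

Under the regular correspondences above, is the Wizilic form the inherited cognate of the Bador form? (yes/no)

no

Derive the expected Wizilic reflex of *rolronpag:
Wizilic: *rolronpag > rolronpeg > rolronpek > rolrompek > rulrumpek  (by vowel merger, final devoicing, nasal place assimilation, vowel merger)
The regular Wizilic reflex would be 'rulrumpek', but the attested form is 'rolrompek'. The correspondence is irregular, so they are not cognates (the Wizilic form has a different source).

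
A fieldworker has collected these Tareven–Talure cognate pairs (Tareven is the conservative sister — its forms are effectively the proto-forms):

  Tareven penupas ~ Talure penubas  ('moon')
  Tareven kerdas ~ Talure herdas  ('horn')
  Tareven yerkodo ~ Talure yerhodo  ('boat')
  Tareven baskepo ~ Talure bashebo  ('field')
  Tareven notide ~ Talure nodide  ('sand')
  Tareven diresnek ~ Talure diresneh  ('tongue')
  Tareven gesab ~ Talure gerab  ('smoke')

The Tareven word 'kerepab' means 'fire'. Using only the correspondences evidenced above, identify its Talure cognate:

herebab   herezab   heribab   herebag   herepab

kerdas ~ herdas — Tareven k corresponds to Talure h word-initially before a front vowel.
penupas ~ penubas — Tareven p corresponds to Talure b between vowels (before a back vowel).
Applying these to Tareven 'kerepab':
  kerepab → herepab   (k→h word-initially before a front vowel)
  herepab → herebab   (p→b between vowels (before a back vowel))
So the Talure cognate is 'herebab'.

herebab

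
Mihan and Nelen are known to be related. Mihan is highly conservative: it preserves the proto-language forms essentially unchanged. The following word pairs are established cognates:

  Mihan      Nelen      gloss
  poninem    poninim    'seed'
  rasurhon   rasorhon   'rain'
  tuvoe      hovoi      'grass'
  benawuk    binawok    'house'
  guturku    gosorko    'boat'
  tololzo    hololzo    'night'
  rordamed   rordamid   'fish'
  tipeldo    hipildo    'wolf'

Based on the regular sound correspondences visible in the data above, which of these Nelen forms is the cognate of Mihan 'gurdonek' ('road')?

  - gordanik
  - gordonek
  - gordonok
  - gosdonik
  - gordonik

gordonik

rasurhon ~ rasorhon, guturku ~ gosorko — Mihan u corresponds to Nelen o after a consonant, before r.
rordamed ~ rordamid, tipeldo ~ hipildo — Mihan e corresponds to Nelen i after a consonant, before a consonant other than r, m, n, p, b, f, v.
Applying these to Mihan 'gurdonek':
  gurdonek → gordonek   (u→o after a consonant, before r)
  gordonek → gordonik   (e→i after a consonant, before a consonant other than r, m, n, p, b, f, v)
So the Nelen cognate is 'gordonik'.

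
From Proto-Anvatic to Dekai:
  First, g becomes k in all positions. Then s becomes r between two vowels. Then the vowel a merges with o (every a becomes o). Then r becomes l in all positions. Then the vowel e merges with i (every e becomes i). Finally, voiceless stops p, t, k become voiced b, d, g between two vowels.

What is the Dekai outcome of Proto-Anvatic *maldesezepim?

moldilizibim

Dekai: *maldesezepim
  maldesezepim (rule 1 does not apply)
  maldesezepim → malderezepim   [rhotacism]
  malderezepim → molderezepim   [vowel merger]
  molderezepim → moldelezepim   [unconditioned shift]
  moldelezepim → moldilizipim   [vowel merger]
  moldilizipim → moldilizibim   [intervocalic voicing]
  giving Dekai moldilizibim.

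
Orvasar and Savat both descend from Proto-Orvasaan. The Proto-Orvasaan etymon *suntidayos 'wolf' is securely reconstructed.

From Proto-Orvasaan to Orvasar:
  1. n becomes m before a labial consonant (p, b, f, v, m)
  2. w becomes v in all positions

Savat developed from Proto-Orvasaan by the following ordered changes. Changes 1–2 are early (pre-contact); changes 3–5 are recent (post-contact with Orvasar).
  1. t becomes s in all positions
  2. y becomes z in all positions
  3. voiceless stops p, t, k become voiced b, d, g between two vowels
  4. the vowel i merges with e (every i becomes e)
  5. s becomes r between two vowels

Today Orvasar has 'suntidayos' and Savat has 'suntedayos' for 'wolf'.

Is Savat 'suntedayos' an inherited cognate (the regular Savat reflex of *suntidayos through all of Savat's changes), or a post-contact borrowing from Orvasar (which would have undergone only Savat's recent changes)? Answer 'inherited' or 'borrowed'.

If inherited, *suntidayos would pass through all of Savat's changes:
Savat: *suntidayos
  suntidayos → sunsidayos   [unconditioned shift]
  sunsidayos → sunsidazos   [unconditioned shift]
  sunsidazos (rule 3 does not apply)
  sunsidazos → sunsedazos   [vowel merger]
  sunsedazos (rule 5 does not apply)
  giving Savat sunsedazos.
If borrowed from Orvasar 'suntidayos' after the early changes, it would undergo only the recent ones:
  rule 3 (intervocalic voicing): no change (suntidayos)
  rule 4 (vowel merger): suntidayos → suntedayos
  rule 5 (rhotacism): no change (suntedayos)
  ⇒ as a loan: suntedayos
Savat 'suntedayos' matches the loan outcome 'suntedayos', not the inherited 'sunsedazos' — it skipped the early Savat changes, so it was borrowed from Orvasar.

borrowed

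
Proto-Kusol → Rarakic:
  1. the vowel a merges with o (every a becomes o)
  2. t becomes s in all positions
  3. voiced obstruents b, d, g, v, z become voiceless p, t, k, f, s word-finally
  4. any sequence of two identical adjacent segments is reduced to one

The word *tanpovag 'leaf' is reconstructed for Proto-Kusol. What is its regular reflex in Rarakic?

sonpovok

Rarakic: *tanpovag
  tanpovag → tonpovog   [vowel merger]
  tonpovog → sonpovog   [unconditioned shift]
  sonpovog → sonpovok   [final devoicing]
  sonpovok (rule 4 does not apply)
  giving Rarakic sonpovok.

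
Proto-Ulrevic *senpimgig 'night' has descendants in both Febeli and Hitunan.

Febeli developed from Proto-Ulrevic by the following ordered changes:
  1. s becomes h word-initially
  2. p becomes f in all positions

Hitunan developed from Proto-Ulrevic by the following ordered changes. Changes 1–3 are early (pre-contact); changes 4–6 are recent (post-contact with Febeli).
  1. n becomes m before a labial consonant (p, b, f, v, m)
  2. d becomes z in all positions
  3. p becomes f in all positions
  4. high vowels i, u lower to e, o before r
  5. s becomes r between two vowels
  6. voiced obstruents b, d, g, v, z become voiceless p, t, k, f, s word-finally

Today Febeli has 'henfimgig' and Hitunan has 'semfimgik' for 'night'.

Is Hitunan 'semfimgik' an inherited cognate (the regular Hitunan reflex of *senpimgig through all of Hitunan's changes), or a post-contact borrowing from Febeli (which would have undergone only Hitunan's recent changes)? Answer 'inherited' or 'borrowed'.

If inherited, *senpimgig would pass through all of Hitunan's changes:
Hitunan: *senpimgig > sempimgig > semfimgig > semfimgik  (by nasal place assimilation, unconditioned shift, final devoicing)
If borrowed from Febeli 'henfimgig' after the early changes, it would undergo only the recent ones:
  rule 4 (pre-rhotic lowering): no change (henfimgig)
  rule 5 (rhotacism): no change (henfimgig)
  rule 6 (final devoicing): henfimgig → henfimgik
  ⇒ as a loan: henfimgik
Hitunan 'semfimgik' matches the inherited outcome exactly, so it is an inherited cognate, not a loan.

inherited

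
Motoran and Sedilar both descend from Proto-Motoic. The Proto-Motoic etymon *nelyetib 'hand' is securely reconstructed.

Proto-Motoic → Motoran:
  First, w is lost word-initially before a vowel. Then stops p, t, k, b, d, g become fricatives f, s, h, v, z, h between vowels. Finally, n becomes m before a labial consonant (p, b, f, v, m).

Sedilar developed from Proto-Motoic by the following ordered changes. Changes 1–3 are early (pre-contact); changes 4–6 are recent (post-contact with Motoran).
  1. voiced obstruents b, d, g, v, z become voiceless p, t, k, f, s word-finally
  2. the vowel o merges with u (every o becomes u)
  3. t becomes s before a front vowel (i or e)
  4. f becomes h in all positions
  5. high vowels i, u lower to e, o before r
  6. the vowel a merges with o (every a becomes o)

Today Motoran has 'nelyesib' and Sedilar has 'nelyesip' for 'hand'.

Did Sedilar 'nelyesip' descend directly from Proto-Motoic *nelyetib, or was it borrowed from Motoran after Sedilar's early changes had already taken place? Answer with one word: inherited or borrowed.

If inherited, *nelyetib would pass through all of Sedilar's changes:
Sedilar: *nelyetib > nelyetip > nelyesip  (by final devoicing, palatalisation)
If borrowed from Motoran 'nelyesib' after the early changes, it would undergo only the recent ones:
  rule 4 (unconditioned shift): no change (nelyesib)
  rule 5 (pre-rhotic lowering): no change (nelyesib)
  rule 6 (vowel merger): no change (nelyesib)
  ⇒ as a loan: nelyesib
Sedilar 'nelyesip' matches the inherited outcome exactly, so it is an inherited cognate, not a loan.

inherited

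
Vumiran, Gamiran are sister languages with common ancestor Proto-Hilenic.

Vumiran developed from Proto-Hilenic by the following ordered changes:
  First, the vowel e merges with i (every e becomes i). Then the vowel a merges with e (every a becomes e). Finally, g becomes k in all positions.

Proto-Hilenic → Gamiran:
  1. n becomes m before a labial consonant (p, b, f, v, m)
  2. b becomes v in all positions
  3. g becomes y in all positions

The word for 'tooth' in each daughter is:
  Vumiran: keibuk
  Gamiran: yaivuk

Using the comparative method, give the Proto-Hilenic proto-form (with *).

Position 1: Vumiran has k, Gamiran has y. Taking the neighbouring segments as reconstructed: Vumiran k could go back to *k or *g; Gamiran y could go back to *g or *y — the one source consistent with every daughter is *g.
Position 2: Vumiran has e, Gamiran has a. Gamiran preserves a here (none of its changes turn any other segment into a), so the proto-segment is *a.
This points to *gaibuk. Verify forward in each daughter:
Vumiran: *gaibuk
  gaibuk (rule 1 does not apply)
  gaibuk → geibuk   [vowel merger]
  geibuk → keibuk   [unconditioned shift]
  giving Vumiran keibuk.
Gamiran: *gaibuk > gaivuk > yaivuk  (by unconditioned shift, unconditioned shift)
*gaibuk is the unique common source.

*gaibuk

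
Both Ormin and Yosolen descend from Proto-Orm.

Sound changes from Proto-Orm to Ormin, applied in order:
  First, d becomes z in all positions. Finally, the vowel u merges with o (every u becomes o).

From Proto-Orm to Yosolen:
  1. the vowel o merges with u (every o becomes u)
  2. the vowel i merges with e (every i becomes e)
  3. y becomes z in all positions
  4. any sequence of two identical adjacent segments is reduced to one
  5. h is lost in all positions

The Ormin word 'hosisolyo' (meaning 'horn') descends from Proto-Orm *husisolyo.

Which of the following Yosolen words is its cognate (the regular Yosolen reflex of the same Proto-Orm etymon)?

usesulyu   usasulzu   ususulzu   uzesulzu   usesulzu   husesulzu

usesulzu

Yosolen: *husisolyo
  husisolyo → husisulyu   [vowel merger]
  husisulyu → husesulyu   [vowel merger]
  husesulyu → husesulzu   [unconditioned shift]
  husesulzu (rule 4 does not apply)
  husesulzu → usesulzu   [h-loss]
  giving Yosolen usesulzu.
Only 'usesulzu' matches the regular Yosolen development of *husisolyo.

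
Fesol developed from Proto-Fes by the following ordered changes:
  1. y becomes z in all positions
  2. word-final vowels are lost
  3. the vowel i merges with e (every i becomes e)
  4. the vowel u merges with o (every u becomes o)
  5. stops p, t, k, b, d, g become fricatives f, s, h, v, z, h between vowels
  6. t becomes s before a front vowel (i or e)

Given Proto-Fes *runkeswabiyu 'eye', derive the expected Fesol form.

ronkeswavez

Fesol: *runkeswabiyu > runkeswabizu > runkeswabiz > runkeswabez > ronkeswabez > ronkeswavez  (by unconditioned shift, apocope, vowel merger, vowel merger, intervocalic lenition)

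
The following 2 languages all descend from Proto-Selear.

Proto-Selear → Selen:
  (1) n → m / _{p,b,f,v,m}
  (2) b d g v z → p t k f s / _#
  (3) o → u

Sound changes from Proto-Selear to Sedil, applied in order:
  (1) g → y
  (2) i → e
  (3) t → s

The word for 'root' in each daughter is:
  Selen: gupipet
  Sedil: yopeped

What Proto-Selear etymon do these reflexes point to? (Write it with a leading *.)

Position 7: Selen has t, Sedil has d. Sedil preserves d here (none of its changes turn any other segment into d), so the proto-segment is *d.
Position 2: Selen has u, Sedil has o. Sedil preserves o here (none of its changes turn any other segment into o), so the proto-segment is *o.
Position 1: Selen has g, Sedil has y. Selen preserves g here (none of its changes turn any other segment into g), so the proto-segment is *g.
Continuing position by position gives *gopiped; check it forward:
Selen: *gopiped > gopipet > gupipet  (by final devoicing, vowel merger)
Sedil: *gopiped
  gopiped → yopiped   [unconditioned shift]
  yopiped → yopeped   [vowel merger]
  yopeped (rule 3 does not apply)
  giving Sedil yopeped.
*gopiped is the unique common source.

*gopiped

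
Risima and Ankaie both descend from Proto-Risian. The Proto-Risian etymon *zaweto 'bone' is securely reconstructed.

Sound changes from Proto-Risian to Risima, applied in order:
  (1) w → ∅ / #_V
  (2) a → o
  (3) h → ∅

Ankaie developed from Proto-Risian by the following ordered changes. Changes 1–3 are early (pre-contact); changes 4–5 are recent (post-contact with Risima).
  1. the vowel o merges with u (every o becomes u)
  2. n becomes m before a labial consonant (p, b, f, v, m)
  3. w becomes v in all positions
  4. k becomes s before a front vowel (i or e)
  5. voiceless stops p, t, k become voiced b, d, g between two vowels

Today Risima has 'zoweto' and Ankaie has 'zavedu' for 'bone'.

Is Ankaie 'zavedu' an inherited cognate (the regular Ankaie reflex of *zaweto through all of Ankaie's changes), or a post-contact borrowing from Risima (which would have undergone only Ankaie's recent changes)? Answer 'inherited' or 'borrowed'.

inherited

If inherited, *zaweto would pass through all of Ankaie's changes:
Ankaie: start from *zaweto.
  rule 1 (vowel merger): zaweto → zawetu
  rule 2: no change — zawetu
  rule 3 (unconditioned shift): zawetu → zavetu
  rule 4: no change — zavetu
  rule 5 (intervocalic voicing): zavetu → zavedu
  ⇒ Ankaie zavedu
If borrowed from Risima 'zoweto' after the early changes, it would undergo only the recent ones:
  rule 4 (palatalisation): no change (zoweto)
  rule 5 (intervocalic voicing): zoweto → zowedo
  ⇒ as a loan: zowedo
Ankaie 'zavedu' matches the inherited outcome exactly, so it is an inherited cognate, not a loan.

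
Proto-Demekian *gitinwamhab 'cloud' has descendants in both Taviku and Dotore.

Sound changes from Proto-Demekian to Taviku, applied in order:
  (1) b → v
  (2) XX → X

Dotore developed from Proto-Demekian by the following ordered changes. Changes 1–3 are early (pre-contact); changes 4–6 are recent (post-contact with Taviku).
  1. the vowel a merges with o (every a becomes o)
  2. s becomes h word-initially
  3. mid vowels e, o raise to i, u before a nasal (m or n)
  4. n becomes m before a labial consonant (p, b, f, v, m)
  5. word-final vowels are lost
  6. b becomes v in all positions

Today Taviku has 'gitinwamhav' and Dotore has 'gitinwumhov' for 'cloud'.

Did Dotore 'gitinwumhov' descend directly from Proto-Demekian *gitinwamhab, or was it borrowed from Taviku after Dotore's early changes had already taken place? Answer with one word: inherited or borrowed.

If inherited, *gitinwamhab would pass through all of Dotore's changes:
Dotore: start from *gitinwamhab.
  rule 1 (vowel merger): gitinwamhab → gitinwomhob
  rule 2: no change — gitinwomhob
  rule 3 (pre-nasal raising): gitinwomhob → gitinwumhob
  rule 4: no change — gitinwumhob
  rule 5: no change — gitinwumhob
  rule 6 (unconditioned shift): gitinwumhob → gitinwumhov
  ⇒ Dotore gitinwumhov
If borrowed from Taviku 'gitinwamhav' after the early changes, it would undergo only the recent ones:
  rule 4 (nasal place assimilation): no change (gitinwamhav)
  rule 5 (apocope): no change (gitinwamhav)
  rule 6 (unconditioned shift): no change (gitinwamhav)
  ⇒ as a loan: gitinwamhav
Dotore 'gitinwumhov' matches the inherited outcome exactly, so it is an inherited cognate, not a loan.

inherited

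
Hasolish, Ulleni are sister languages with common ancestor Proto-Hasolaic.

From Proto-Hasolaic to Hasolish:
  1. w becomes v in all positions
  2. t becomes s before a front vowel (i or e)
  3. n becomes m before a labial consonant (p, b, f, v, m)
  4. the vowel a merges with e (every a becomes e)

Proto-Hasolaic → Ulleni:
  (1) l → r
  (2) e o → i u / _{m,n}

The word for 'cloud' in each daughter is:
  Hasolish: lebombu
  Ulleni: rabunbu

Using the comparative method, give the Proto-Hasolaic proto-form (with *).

*labonbu

Position 5: Hasolish has m, Ulleni has n. Ulleni preserves n here (none of its changes turn any other segment into n), so the proto-segment is *n.
Position 2: Hasolish has e, Ulleni has a. Ulleni preserves a here (none of its changes turn any other segment into a), so the proto-segment is *a.
Position 4: Hasolish has o, Ulleni has u. Hasolish preserves o here (none of its changes turn any other segment into o), so the proto-segment is *o.
Verify the candidate proto-form against each daughter:
Hasolish: *labonbu
  labonbu (rule 1 does not apply)
  labonbu (rule 2 does not apply)
  labonbu → labombu   [nasal place assimilation]
  labombu → lebombu   [vowel merger]
  giving Hasolish lebombu.
Ulleni: *labonbu
  labonbu → rabonbu   [unconditioned shift]
  rabonbu → rabunbu   [pre-nasal raising]
  giving Ulleni rabunbu.
*labonbu is the unique common source.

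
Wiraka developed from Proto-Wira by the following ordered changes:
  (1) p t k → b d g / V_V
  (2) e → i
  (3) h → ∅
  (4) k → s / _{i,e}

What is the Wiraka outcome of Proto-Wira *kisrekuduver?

Wiraka: *kisrekuduver
  kisrekuduver → kisreguduver   [intervocalic voicing]
  kisreguduver → kisriguduvir   [vowel merger]
  kisriguduvir (rule 3 does not apply)
  kisriguduvir → sisriguduvir   [palatalisation]
  giving Wiraka sisriguduvir.

sisriguduvir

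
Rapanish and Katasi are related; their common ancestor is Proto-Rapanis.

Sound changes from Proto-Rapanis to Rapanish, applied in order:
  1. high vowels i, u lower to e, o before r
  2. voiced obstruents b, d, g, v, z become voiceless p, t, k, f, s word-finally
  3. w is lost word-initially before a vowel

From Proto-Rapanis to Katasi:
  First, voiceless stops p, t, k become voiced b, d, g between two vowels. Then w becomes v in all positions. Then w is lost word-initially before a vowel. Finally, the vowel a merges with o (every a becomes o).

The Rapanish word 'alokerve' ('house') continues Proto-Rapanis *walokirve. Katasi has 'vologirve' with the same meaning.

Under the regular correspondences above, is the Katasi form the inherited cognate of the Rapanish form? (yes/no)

Derive the expected Katasi reflex of *walokirve:
Katasi: start from *walokirve.
  rule 1 (intervocalic voicing): walokirve → walogirve
  rule 2 (unconditioned shift): walogirve → valogirve
  rule 3: no change — valogirve
  rule 4 (vowel merger): valogirve → vologirve
  ⇒ Katasi vologirve
Katasi 'vologirve' matches the regular reflex exactly, so the pair is cognate.

yes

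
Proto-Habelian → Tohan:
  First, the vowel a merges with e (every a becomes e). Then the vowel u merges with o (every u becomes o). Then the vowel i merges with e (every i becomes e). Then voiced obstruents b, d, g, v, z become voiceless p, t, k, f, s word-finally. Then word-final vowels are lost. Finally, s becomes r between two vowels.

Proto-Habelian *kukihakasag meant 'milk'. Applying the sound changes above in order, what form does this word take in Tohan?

Tohan: *kukihakasag > kukihekeseg > kokihekeseg > kokehekeseg > kokehekesek > kokehekerek  (by vowel merger, vowel merger, vowel merger, final devoicing, rhotacism)

kokehekerek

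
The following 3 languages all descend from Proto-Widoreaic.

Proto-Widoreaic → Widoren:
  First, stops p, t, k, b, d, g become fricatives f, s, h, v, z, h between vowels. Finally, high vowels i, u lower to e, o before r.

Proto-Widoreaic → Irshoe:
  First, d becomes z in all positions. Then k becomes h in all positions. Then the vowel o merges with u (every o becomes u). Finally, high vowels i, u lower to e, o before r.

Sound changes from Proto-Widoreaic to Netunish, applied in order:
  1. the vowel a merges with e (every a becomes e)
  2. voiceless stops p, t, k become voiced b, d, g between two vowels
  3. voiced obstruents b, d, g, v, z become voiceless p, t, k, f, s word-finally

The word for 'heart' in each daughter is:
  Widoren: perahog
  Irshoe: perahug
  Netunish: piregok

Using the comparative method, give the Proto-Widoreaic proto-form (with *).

Position 7: Widoren has g, Irshoe has g, Netunish has k. Widoren preserves g here (none of its changes turn any other segment into g), so the proto-segment is *g.
Position 6: Widoren has o, Irshoe has u, Netunish has o. Netunish preserves o here (none of its changes turn any other segment into o), so the proto-segment is *o.
Verify the candidate proto-form against each daughter:
Widoren: *pirakog > pirahog > perahog  (by intervocalic lenition, pre-rhotic lowering)
Irshoe: start from *pirakog.
  rule 1: no change — pirakog
  rule 2 (unconditioned shift): pirakog → pirahog
  rule 3 (vowel merger): pirahog → pirahug
  rule 4 (pre-rhotic lowering): pirahug → perahug
  ⇒ Irshoe perahug
Netunish: *pirakog
  pirakog → pirekog   [vowel merger]
  pirekog → piregog   [intervocalic voicing]
  piregog → piregok   [final devoicing]
  giving Netunish piregok.
No other proto-form is consistent with every reflex, so the reconstruction is *pirakog.

*pirakog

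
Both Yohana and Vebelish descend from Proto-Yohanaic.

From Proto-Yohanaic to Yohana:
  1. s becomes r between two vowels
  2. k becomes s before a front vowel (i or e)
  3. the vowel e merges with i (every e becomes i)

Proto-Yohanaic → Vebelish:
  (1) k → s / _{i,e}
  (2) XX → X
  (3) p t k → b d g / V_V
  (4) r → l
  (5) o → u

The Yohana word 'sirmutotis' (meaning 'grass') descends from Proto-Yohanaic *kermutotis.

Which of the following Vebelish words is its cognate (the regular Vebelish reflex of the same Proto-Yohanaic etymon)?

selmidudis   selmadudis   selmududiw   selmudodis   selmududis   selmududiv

selmududis

Vebelish: start from *kermutotis.
  rule 1 (palatalisation): kermutotis → sermutotis
  rule 2: no change — sermutotis
  rule 3 (intervocalic voicing): sermutotis → sermudodis
  rule 4 (unconditioned shift): sermudodis → selmudodis
  rule 5 (vowel merger): selmudodis → selmududis
  ⇒ Vebelish selmududis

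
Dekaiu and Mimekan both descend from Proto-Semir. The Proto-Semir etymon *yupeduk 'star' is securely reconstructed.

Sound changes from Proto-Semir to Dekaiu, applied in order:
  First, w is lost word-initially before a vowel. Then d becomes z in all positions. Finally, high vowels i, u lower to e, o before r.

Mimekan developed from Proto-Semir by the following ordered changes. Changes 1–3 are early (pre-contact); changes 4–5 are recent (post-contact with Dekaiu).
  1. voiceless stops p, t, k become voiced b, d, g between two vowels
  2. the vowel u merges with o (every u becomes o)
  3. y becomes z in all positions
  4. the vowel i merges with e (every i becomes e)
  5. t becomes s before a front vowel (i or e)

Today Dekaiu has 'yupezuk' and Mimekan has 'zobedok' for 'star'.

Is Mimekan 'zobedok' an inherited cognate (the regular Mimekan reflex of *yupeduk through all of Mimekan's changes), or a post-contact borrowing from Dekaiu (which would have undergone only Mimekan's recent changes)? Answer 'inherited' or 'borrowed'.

inherited

If inherited, *yupeduk would pass through all of Mimekan's changes:
Mimekan: *yupeduk > yubeduk > yobedok > zobedok  (by intervocalic voicing, vowel merger, unconditioned shift)
If borrowed from Dekaiu 'yupezuk' after the early changes, it would undergo only the recent ones:
  rule 4 (vowel merger): no change (yupezuk)
  rule 5 (palatalisation): no change (yupezuk)
  ⇒ as a loan: yupezuk
Mimekan 'zobedok' matches the inherited outcome exactly, so it is an inherited cognate, not a loan.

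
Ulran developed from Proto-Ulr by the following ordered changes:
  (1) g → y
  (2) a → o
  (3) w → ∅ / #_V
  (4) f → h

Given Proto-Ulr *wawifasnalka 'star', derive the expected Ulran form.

Ulran: *wawifasnalka > wowifosnolko > owifosnolko > owihosnolko  (by vowel merger, glide loss, unconditioned shift)

owihosnolko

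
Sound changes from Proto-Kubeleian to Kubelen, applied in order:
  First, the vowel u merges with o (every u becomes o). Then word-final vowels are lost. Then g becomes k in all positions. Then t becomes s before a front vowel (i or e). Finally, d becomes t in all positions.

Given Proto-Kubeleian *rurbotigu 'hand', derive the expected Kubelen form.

rorbosik

Kubelen: *rurbotigu
  rurbotigu → rorbotigo   [vowel merger]
  rorbotigo → rorbotig   [apocope]
  rorbotig → rorbotik   [unconditioned shift]
  rorbotik → rorbosik   [palatalisation]
  rorbosik (rule 5 does not apply)
  giving Kubelen rorbosik.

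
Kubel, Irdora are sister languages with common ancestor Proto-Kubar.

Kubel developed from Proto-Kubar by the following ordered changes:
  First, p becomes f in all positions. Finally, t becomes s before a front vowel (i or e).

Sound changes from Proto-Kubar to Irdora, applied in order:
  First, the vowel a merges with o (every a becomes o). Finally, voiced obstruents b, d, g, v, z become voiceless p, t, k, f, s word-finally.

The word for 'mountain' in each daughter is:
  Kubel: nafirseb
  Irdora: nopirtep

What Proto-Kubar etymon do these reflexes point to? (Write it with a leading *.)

Position 2: Kubel has a, Irdora has o. Kubel preserves a here (none of its changes turn any other segment into a), so the proto-segment is *a.
Position 6: Kubel has s, Irdora has t. Taking the neighbouring segments as reconstructed: Kubel s could go back to *t or *s; Irdora t can only go back to *t — the one source consistent with every daughter is *t.
Continuing position by position gives *napirteb; check it forward:
Kubel: *napirteb > nafirteb > nafirseb  (by unconditioned shift, palatalisation)
Irdora: *napirteb
  napirteb → nopirteb   [vowel merger]
  nopirteb → nopirtep   [final devoicing]
  giving Irdora nopirtep.
Only *napirteb yields all of Kubel nafirseb, Irdora nopirtep.

*napirteb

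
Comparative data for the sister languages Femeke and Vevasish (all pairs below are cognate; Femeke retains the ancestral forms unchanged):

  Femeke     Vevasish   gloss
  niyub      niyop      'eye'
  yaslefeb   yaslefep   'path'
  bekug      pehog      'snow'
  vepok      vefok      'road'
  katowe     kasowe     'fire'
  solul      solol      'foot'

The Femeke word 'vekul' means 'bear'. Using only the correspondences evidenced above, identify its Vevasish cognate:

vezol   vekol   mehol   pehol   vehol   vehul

bekug ~ pehog — Femeke k corresponds to Vevasish h between vowels (before a back vowel).
bekug ~ pehog, solul ~ solol — Femeke u corresponds to Vevasish o after a consonant, before a consonant other than r, m, n, p, b, f, v.
Applying these to Femeke 'vekul':
  vekul → vehul   (k→h between vowels (before a back vowel))
  vehul → vehol   (u→o after a consonant, before a consonant other than r, m, n, p, b, f, v)
So the Vevasish cognate is 'vehol'.

vehol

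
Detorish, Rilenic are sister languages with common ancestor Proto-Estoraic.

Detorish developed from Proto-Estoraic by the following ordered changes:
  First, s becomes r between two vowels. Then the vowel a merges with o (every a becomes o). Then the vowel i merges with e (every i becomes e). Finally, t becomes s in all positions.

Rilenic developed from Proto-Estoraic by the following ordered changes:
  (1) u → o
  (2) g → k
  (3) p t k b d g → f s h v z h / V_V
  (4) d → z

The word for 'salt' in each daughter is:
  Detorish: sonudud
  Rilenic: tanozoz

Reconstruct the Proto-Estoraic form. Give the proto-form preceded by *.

*tanudud

Position 5: Detorish has d, Rilenic has z. Detorish preserves d here (none of its changes turn any other segment into d), so the proto-segment is *d.
Position 4: Detorish has u, Rilenic has o. Detorish preserves u here (none of its changes turn any other segment into u), so the proto-segment is *u.
Position 6: Detorish has u, Rilenic has o. Detorish preserves u here (none of its changes turn any other segment into u), so the proto-segment is *u.
Verify the candidate proto-form against each daughter:
Detorish: start from *tanudud.
  rule 1: no change — tanudud
  rule 2 (vowel merger): tanudud → tonudud
  rule 3: no change — tonudud
  rule 4 (unconditioned shift): tonudud → sonudud
  ⇒ Detorish sonudud
Rilenic: *tanudud
  tanudud → tanodod   [vowel merger]
  tanodod (rule 2 does not apply)
  tanodod → tanozod   [intervocalic lenition]
  tanozod → tanozoz   [unconditioned shift]
  giving Rilenic tanozoz.
No other proto-form is consistent with every reflex, so the reconstruction is *tanudud.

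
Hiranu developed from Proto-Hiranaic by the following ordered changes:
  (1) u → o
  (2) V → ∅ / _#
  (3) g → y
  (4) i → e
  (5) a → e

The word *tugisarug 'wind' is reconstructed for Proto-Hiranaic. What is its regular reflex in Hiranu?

toyeseroy

Hiranu: *tugisarug > togisarog > toyisaroy > toyesaroy > toyeseroy  (by vowel merger, unconditioned shift, vowel merger, vowel merger)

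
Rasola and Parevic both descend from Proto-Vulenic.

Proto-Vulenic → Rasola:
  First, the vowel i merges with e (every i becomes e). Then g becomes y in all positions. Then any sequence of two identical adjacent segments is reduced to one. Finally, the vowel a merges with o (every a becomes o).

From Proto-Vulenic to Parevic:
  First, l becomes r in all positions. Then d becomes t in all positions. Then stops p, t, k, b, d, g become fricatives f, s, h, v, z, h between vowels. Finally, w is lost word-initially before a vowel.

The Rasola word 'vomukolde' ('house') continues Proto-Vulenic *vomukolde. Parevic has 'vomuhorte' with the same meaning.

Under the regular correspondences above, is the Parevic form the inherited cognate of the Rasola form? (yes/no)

Derive the expected Parevic reflex of *vomukolde:
Parevic: start from *vomukolde.
  rule 1 (unconditioned shift): vomukolde → vomukorde
  rule 2 (unconditioned shift): vomukorde → vomukorte
  rule 3 (intervocalic lenition): vomukorte → vomuhorte
  rule 4: no change — vomuhorte
  ⇒ Parevic vomuhorte
Parevic 'vomuhorte' matches the regular reflex exactly, so the pair is cognate.

yes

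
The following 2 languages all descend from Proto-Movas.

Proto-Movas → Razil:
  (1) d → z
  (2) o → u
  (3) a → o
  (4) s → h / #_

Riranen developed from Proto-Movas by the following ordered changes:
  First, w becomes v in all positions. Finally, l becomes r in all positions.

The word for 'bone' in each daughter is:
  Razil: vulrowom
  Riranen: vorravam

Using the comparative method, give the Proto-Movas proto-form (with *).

Position 5: Razil has o, Riranen has a. Riranen preserves a here (none of its changes turn any other segment into a), so the proto-segment is *a.
Position 2: Razil has u, Riranen has o. Riranen preserves o here (none of its changes turn any other segment into o), so the proto-segment is *o.
Position 6: Razil has w, Riranen has v. Razil preserves w here (none of its changes turn any other segment into w), so the proto-segment is *w.
This points to *volrawam. Verify forward in each daughter:
Razil: *volrawam > vulrawam > vulrowom  (by vowel merger, vowel merger)
Riranen: start from *volrawam.
  rule 1 (unconditioned shift): volrawam → volravam
  rule 2 (unconditioned shift): volravam → vorravam
  ⇒ Riranen vorravam
Only *volrawam yields all of Razil vulrowom, Riranen vorravam.

*volrawam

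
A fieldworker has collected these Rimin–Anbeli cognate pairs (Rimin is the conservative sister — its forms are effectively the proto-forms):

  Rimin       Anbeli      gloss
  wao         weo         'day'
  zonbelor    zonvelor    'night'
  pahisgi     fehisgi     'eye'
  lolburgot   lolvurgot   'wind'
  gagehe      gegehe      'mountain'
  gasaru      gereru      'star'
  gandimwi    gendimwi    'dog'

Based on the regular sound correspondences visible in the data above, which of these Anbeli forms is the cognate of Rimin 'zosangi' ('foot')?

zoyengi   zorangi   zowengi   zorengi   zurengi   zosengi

gasaru ~ gereru — Rimin s corresponds to Anbeli r between vowels (before a back vowel).
gandimwi ~ gendimwi — Rimin a corresponds to Anbeli e after a consonant, before a nasal.
Applying these to Rimin 'zosangi':
  zosangi → zorangi   (s→r between vowels (before a back vowel))
  zorangi → zorengi   (a→e after a consonant, before a nasal)
So the Anbeli cognate is 'zorengi'.

zorengi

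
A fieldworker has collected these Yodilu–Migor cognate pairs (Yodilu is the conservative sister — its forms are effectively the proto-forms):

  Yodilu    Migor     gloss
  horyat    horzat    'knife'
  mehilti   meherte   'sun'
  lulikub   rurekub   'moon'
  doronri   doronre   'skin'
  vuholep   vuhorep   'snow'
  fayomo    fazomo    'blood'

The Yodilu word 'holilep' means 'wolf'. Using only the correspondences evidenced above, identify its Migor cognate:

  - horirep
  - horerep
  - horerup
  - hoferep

lulikub ~ rurekub — Yodilu l corresponds to Migor r between vowels (before a front vowel).
mehilti ~ meherte, lulikub ~ rurekub — Yodilu i corresponds to Migor e after a consonant, before a consonant other than r, m, n, p, b, f, v.
vuholep ~ vuhorep — Yodilu l corresponds to Migor r between vowels (before a front vowel).
Applying these to Yodilu 'holilep':
  holilep → horilep   (l→r between vowels (before a front vowel))
  horilep → horelep   (i→e after a consonant, before a consonant other than r, m, n, p, b, f, v)
  horelep → horerep   (l→r between vowels (before a front vowel))
So the Migor cognate is 'horerep'.

horerep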